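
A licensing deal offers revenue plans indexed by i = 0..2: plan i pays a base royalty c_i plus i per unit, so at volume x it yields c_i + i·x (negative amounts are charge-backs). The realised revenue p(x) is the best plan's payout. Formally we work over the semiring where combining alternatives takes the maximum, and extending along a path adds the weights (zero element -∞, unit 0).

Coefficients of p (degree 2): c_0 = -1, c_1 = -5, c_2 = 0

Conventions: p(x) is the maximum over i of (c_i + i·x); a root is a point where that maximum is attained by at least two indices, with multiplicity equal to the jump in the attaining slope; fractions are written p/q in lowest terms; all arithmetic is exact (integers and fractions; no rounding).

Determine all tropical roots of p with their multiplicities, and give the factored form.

hull edge (i=0, c=-1) to (i=2, c=0): slope 1/2, span 2
Factored form: p(x) = 0 ⊗ (x ⊕ (-1/2)) ⊗ (x ⊕ (-1/2))
Answer: roots = -1/2 (mult 2)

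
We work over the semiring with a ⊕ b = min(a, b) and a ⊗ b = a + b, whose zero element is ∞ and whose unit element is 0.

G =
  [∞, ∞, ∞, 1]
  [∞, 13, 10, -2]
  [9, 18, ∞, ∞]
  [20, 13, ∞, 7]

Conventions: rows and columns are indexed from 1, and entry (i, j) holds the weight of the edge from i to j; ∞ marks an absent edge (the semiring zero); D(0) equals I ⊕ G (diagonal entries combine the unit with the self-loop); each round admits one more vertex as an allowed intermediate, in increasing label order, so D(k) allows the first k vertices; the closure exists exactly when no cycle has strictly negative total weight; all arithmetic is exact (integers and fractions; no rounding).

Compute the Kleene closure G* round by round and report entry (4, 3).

D(0):
  [0, ∞, ∞, 1]
  [∞, 0, 10, -2]
  [9, 18, 0, ∞]
  [20, 13, ∞, 0]
D(1):
  [0, ∞, ∞, 1]
  [∞, 0, 10, -2]
  [9, 18, 0, 10]
  [20, 13, ∞, 0]
D(2):
  [0, ∞, ∞, 1]
  [∞, 0, 10, -2]
  [9, 18, 0, 10]
  [20, 13, 23, 0]
D(3):
  [0, ∞, ∞, 1]
  [19, 0, 10, -2]
  [9, 18, 0, 10]
  [20, 13, 23, 0]
D(4):
  [0, 14, 24, 1]
  [18, 0, 10, -2]
  [9, 18, 0, 10]
  [20, 13, 23, 0]
Answer: G*[4][3] = 23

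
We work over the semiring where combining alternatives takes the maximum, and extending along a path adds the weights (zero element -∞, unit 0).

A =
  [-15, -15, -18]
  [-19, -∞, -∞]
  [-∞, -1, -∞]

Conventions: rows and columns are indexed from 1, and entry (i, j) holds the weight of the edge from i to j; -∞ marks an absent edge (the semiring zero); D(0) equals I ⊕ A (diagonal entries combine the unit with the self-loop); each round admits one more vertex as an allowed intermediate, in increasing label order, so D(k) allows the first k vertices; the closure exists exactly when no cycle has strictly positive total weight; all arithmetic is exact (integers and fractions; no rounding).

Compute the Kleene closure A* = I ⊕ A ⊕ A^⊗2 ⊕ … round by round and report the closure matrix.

D(0):
  [0, -15, -18]
  [-19, 0, -∞]
  [-∞, -1, 0]
D(1):
  [0, -15, -18]
  [-19, 0, -37]
  [-∞, -1, 0]
D(2):
  [0, -15, -18]
  [-19, 0, -37]
  [-20, -1, 0]
D(3):
  [0, -15, -18]
  [-19, 0, -37]
  [-20, -1, 0]
Answer: A* = [[0, -15, -18], [-19, 0, -37], [-20, -1, 0]]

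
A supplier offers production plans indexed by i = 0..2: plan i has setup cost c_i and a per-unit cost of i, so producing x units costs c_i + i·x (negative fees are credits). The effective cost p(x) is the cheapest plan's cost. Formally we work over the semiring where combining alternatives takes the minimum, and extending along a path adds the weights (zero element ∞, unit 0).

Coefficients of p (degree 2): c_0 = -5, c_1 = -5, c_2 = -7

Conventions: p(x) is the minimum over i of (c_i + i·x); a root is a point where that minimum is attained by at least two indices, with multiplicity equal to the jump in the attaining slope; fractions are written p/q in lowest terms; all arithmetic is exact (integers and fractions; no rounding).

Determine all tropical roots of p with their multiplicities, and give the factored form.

hull edge (i=0, c=-5) to (i=2, c=-7): slope -1, span 2
Factored form: p(x) = -7 ⊗ (x ⊕ 1) ⊗ (x ⊕ 1)
Answer: roots = 1 (mult 2)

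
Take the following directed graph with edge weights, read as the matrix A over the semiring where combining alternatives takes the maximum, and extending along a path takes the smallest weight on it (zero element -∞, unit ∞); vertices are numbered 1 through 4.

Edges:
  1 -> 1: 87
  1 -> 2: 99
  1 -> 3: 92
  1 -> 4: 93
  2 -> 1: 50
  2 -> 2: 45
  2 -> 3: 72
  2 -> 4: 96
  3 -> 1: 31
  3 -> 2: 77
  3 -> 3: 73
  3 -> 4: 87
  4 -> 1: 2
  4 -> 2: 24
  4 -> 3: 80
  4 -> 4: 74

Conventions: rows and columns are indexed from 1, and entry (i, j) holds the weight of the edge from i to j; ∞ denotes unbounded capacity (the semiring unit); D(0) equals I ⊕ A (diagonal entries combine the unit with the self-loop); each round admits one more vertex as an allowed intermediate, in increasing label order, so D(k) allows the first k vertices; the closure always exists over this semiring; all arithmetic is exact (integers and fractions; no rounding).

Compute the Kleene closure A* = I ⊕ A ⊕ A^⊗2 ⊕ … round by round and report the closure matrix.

D(0):
  [∞, 99, 92, 93]
  [50, ∞, 72, 96]
  [31, 77, ∞, 87]
  [2, 24, 80, ∞]
D(1):
  [∞, 99, 92, 93]
  [50, ∞, 72, 96]
  [31, 77, ∞, 87]
  [2, 24, 80, ∞]
D(2):
  [∞, 99, 92, 96]
  [50, ∞, 72, 96]
  [50, 77, ∞, 87]
  [24, 24, 80, ∞]
D(3):
  [∞, 99, 92, 96]
  [50, ∞, 72, 96]
  [50, 77, ∞, 87]
  [50, 77, 80, ∞]
D(4):
  [∞, 99, 92, 96]
  [50, ∞, 80, 96]
  [50, 77, ∞, 87]
  [50, 77, 80, ∞]
Answer: A* = [[∞, 99, 92, 96], [50, ∞, 80, 96], [50, 77, ∞, 87], [50, 77, 80, ∞]]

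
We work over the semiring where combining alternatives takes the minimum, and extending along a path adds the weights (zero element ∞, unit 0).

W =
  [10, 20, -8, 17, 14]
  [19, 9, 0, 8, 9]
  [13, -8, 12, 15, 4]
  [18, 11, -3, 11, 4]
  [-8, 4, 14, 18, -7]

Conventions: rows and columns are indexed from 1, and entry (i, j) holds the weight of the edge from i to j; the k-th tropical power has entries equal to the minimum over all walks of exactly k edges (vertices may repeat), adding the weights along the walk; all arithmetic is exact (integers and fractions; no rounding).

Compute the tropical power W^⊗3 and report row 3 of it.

W^⊗2:
  [5, -16, 2, 7, -4]
  [1, -8, 5, 15, 2]
  [-4, 1, -8, 0, -3]
  [-4, -11, 8, 12, -3]
  [-15, -3, -16, 9, -14]
W^⊗3:
  [-12, -7, -16, -8, -11]
  [-6, -3, -8, 0, -5]
  [-11, -16, -12, 7, -10]
  [-11, -2, -12, -3, -10]
  [-22, -24, -23, -1, -21]
Answer: row 3 of W^⊗3 = [-11, -16, -12, 7, -10]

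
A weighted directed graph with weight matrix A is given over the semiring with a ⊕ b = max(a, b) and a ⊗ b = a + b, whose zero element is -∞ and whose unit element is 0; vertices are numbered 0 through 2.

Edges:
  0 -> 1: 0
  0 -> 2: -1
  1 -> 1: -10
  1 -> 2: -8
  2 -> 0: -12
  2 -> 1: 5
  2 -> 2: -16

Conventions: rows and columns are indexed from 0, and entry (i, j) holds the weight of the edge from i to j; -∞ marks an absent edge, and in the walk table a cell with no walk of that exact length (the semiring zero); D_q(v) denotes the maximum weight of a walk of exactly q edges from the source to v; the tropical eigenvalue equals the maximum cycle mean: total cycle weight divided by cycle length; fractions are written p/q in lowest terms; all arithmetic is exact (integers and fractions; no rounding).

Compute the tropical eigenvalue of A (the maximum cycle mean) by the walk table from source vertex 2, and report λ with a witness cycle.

q=0: [-∞, -∞, 0]
q=1: [-12, 5, -16]
q=2: [-28, -5, -3]
q=3: [-15, 2, -13]
Optimal cycle mean attained by: cycle 1->2->1, total (-8) + 5, length 2.
Answer: λ = -3/2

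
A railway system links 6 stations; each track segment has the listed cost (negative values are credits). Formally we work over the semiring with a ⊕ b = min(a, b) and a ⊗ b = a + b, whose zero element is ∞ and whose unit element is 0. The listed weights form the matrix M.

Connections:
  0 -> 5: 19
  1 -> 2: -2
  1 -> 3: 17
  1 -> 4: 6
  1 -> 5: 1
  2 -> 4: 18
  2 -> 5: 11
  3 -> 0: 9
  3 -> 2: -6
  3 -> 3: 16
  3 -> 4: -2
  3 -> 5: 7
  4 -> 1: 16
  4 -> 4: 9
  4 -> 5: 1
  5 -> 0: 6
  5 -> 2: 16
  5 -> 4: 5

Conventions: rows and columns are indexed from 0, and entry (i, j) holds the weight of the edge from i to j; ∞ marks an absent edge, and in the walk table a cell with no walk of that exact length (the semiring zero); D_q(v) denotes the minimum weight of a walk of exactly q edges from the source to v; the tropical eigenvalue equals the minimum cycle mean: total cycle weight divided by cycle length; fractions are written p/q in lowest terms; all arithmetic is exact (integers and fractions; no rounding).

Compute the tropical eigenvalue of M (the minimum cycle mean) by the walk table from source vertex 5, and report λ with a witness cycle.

q=0: [∞, ∞, ∞, ∞, ∞, 0]
q=1: [6, ∞, 16, ∞, 5, ∞]
q=2: [∞, 21, ∞, ∞, 14, 6]
q=3: [12, 30, 19, 38, 11, 15]
q=4: [21, 27, 28, 47, 20, 12]
q=5: [18, 36, 25, 44, 17, 21]
q=6: [27, 33, 34, 53, 26, 18]
Optimal cycle mean attained by: cycle 4->5->4, total 1 + 5, length 2.
Answer: λ = 3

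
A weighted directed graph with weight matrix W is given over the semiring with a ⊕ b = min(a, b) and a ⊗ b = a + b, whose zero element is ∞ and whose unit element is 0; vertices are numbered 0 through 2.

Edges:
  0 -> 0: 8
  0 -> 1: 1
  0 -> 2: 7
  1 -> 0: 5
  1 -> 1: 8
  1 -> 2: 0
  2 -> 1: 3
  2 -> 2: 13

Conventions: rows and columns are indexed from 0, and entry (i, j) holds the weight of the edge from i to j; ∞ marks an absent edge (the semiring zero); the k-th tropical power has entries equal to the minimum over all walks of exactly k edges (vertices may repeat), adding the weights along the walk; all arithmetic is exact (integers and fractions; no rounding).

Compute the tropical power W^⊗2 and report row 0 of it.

W^⊗2:
  [6, 9, 1]
  [13, 3, 8]
  [8, 11, 3]
Answer: row 0 of W^⊗2 = [6, 9, 1]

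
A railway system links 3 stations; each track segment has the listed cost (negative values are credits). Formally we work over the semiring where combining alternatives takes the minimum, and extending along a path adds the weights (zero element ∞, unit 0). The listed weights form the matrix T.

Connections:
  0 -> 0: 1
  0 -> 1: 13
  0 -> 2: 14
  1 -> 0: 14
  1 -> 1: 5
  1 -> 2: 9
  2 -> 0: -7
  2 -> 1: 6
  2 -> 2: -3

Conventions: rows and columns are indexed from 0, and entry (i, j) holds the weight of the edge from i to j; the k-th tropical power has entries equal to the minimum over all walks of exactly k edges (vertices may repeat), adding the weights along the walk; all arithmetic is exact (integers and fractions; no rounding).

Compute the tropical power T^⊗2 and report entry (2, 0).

T^⊗2:
  [2, 14, 11]
  [2, 10, 6]
  [-10, 3, -6]
Key observation: the optimum is the walk 2->2->0, with weight (-3) + (-7) = -10.
Optimal value attained by: walk 2->2->0.
Answer: (T^⊗2)[2][0] = -10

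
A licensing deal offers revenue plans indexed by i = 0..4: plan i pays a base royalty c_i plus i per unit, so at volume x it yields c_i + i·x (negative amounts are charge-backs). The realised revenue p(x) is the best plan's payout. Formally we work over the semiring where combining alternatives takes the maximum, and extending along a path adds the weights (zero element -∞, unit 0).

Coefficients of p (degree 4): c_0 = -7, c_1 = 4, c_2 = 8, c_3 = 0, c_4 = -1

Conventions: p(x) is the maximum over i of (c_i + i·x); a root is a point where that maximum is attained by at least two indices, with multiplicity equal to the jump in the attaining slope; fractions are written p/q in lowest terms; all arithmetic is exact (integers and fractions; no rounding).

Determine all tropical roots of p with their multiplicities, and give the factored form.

hull edge (i=0, c=-7) to (i=1, c=4): slope 11, span 1
hull edge (i=1, c=4) to (i=2, c=8): slope 4, span 1
hull edge (i=2, c=8) to (i=4, c=-1): slope -9/2, span 2
Factored form: p(x) = -1 ⊗ (x ⊕ (-11)) ⊗ (x ⊕ (-4)) ⊗ (x ⊕ 9/2) ⊗ (x ⊕ 9/2)
Answer: roots = -11 (mult 1), -4 (mult 1), 9/2 (mult 2)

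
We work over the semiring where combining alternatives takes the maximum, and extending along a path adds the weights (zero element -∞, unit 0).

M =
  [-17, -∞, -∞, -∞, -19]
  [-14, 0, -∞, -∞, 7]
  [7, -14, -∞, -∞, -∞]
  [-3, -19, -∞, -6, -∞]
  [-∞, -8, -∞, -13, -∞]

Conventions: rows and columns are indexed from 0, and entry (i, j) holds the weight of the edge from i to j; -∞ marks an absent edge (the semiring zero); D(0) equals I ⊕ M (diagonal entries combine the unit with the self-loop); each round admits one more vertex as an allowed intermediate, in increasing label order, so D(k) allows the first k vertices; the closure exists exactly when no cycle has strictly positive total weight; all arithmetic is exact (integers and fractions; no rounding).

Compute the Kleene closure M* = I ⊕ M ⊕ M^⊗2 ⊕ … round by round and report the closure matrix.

D(0):
  [0, -∞, -∞, -∞, -19]
  [-14, 0, -∞, -∞, 7]
  [7, -14, 0, -∞, -∞]
  [-3, -19, -∞, 0, -∞]
  [-∞, -8, -∞, -13, 0]
D(1):
  [0, -∞, -∞, -∞, -19]
  [-14, 0, -∞, -∞, 7]
  [7, -14, 0, -∞, -12]
  [-3, -19, -∞, 0, -22]
  [-∞, -8, -∞, -13, 0]
D(2):
  [0, -∞, -∞, -∞, -19]
  [-14, 0, -∞, -∞, 7]
  [7, -14, 0, -∞, -7]
  [-3, -19, -∞, 0, -12]
  [-22, -8, -∞, -13, 0]
D(3):
  [0, -∞, -∞, -∞, -19]
  [-14, 0, -∞, -∞, 7]
  [7, -14, 0, -∞, -7]
  [-3, -19, -∞, 0, -12]
  [-22, -8, -∞, -13, 0]
D(4):
  [0, -∞, -∞, -∞, -19]
  [-14, 0, -∞, -∞, 7]
  [7, -14, 0, -∞, -7]
  [-3, -19, -∞, 0, -12]
  [-16, -8, -∞, -13, 0]
D(5):
  [0, -27, -∞, -32, -19]
  [-9, 0, -∞, -6, 7]
  [7, -14, 0, -20, -7]
  [-3, -19, -∞, 0, -12]
  [-16, -8, -∞, -13, 0]
Answer: M* = [[0, -27, -∞, -32, -19], [-9, 0, -∞, -6, 7], [7, -14, 0, -20, -7], [-3, -19, -∞, 0, -12], [-16, -8, -∞, -13, 0]]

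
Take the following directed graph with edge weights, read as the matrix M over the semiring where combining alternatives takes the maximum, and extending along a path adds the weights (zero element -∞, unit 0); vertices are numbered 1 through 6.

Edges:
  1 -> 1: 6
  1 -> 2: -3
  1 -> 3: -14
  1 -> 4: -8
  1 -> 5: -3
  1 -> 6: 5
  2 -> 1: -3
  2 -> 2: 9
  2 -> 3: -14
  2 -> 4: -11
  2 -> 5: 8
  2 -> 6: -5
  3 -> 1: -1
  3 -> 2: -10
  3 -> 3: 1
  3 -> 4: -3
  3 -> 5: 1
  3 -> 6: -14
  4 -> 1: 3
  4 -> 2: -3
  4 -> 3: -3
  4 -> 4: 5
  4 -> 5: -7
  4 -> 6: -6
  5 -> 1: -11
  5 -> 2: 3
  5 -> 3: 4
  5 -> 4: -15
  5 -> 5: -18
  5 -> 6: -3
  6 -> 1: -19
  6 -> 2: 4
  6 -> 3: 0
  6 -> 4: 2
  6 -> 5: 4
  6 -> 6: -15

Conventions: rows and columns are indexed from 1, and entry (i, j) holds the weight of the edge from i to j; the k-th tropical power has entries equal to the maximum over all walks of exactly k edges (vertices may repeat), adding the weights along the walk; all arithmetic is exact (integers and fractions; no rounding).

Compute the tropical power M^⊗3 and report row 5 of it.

M^⊗2:
  [12, 9, 5, 7, 9, 11]
  [6, 18, 12, -2, 17, 5]
  [5, 4, 5, 2, 2, 4]
  [9, 6, 2, 10, 5, 8]
  [3, 12, 5, 1, 11, -2]
  [5, 13, 8, 7, 12, 1]
M^⊗3:
  [18, 18, 13, 13, 17, 17]
  [15, 27, 21, 9, 26, 14]
  [11, 13, 6, 7, 12, 10]
  [15, 15, 9, 15, 14, 14]
  [9, 21, 15, 6, 20, 8]
  [11, 22, 16, 12, 21, 10]
Answer: row 5 of M^⊗3 = [9, 21, 15, 6, 20, 8]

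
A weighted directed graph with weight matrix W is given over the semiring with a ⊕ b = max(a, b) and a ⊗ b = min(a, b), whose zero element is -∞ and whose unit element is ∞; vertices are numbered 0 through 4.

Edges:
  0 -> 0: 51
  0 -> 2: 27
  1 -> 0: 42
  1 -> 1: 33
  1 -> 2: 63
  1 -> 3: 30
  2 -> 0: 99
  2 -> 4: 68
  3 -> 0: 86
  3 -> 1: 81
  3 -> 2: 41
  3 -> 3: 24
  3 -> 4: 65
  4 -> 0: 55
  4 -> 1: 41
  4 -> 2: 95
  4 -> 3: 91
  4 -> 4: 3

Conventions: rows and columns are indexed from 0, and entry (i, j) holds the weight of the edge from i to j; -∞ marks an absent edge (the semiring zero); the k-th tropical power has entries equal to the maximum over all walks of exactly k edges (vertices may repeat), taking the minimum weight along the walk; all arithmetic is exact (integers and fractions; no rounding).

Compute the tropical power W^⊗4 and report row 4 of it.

W^⊗2:
  [51, -∞, 27, -∞, 27]
  [63, 33, 33, 30, 63]
  [55, 41, 68, 68, 3]
  [55, 41, 65, 65, 41]
  [95, 81, 41, 30, 68]
W^⊗3:
  [51, 27, 27, 27, 27]
  [55, 41, 63, 63, 33]
  [68, 68, 41, 30, 68]
  [65, 65, 41, 41, 65]
  [55, 41, 68, 68, 41]
W^⊗4:
  [51, 27, 27, 27, 27]
  [63, 63, 41, 33, 63]
  [55, 41, 68, 68, 41]
  [55, 41, 65, 65, 41]
  [68, 68, 41, 41, 68]
Answer: row 4 of W^⊗4 = [68, 68, 41, 41, 68]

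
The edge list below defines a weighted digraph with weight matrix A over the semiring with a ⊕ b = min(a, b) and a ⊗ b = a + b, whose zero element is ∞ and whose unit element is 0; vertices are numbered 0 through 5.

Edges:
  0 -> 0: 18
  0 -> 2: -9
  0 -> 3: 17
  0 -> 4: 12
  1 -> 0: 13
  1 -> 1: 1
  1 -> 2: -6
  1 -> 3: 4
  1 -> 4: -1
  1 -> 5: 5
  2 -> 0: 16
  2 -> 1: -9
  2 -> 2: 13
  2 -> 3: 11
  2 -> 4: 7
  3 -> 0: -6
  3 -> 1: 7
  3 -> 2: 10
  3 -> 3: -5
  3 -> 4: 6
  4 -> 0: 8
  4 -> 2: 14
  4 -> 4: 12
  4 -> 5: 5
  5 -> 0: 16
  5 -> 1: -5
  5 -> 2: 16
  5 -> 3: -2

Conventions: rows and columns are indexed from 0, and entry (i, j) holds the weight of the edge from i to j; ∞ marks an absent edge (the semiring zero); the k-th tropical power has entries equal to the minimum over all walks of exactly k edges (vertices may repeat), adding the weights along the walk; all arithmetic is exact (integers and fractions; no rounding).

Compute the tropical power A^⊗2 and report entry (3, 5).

A^⊗2:
  [7, -18, 4, 2, -2, 17]
  [-2, -15, -5, -1, 0, 4]
  [4, -8, -15, -5, -10, -4]
  [-11, 1, -15, -10, 1, 11]
  [20, 0, -1, 3, 20, 17]
  [-8, -4, -11, -7, -6, 0]
Key observation: the optimum is the walk 3->4->5, with weight 6 + 5 = 11.
Optimal value attained by: walk 3->4->5.
Answer: (A^⊗2)[3][5] = 11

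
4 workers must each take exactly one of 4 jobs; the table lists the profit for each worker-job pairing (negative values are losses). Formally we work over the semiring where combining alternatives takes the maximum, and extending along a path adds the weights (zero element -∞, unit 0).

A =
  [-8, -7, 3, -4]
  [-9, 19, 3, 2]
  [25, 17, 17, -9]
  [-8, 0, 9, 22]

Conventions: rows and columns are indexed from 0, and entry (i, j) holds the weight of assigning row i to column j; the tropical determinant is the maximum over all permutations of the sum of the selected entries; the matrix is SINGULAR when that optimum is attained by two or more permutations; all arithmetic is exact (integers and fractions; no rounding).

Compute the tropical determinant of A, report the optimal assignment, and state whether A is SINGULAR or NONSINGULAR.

σ = (0, 1, 2, 3): (-8) + 19 + 17 + 22 = 50
σ = (0, 1, 3, 2): (-8) + 19 + (-9) + 9 = 11
σ = (0, 2, 1, 3): (-8) + 3 + 17 + 22 = 34
σ = (0, 2, 3, 1): (-8) + 3 + (-9) + 0 = -14
σ = (0, 3, 1, 2): (-8) + 2 + 17 + 9 = 20
σ = (0, 3, 2, 1): (-8) + 2 + 17 + 0 = 11
σ = (1, 0, 2, 3): (-7) + (-9) + 17 + 22 = 23
σ = (1, 0, 3, 2): (-7) + (-9) + (-9) + 9 = -16
σ = (1, 2, 0, 3): (-7) + 3 + 25 + 22 = 43
σ = (1, 2, 3, 0): (-7) + 3 + (-9) + (-8) = -21
σ = (1, 3, 0, 2): (-7) + 2 + 25 + 9 = 29
σ = (1, 3, 2, 0): (-7) + 2 + 17 + (-8) = 4
σ = (2, 0, 1, 3): 3 + (-9) + 17 + 22 = 33
σ = (2, 0, 3, 1): 3 + (-9) + (-9) + 0 = -15
σ = (2, 1, 0, 3): 3 + 19 + 25 + 22 = 69
σ = (2, 1, 3, 0): 3 + 19 + (-9) + (-8) = 5
σ = (2, 3, 0, 1): 3 + 2 + 25 + 0 = 30
σ = (2, 3, 1, 0): 3 + 2 + 17 + (-8) = 14
σ = (3, 0, 1, 2): (-4) + (-9) + 17 + 9 = 13
σ = (3, 0, 2, 1): (-4) + (-9) + 17 + 0 = 4
σ = (3, 1, 0, 2): (-4) + 19 + 25 + 9 = 49
σ = (3, 1, 2, 0): (-4) + 19 + 17 + (-8) = 24
σ = (3, 2, 0, 1): (-4) + 3 + 25 + 0 = 24
σ = (3, 2, 1, 0): (-4) + 3 + 17 + (-8) = 8
Optimal value attained by: σ = (2, 1, 0, 3).
Answer: det⊕(A) = 69; verdict: NONSINGULAR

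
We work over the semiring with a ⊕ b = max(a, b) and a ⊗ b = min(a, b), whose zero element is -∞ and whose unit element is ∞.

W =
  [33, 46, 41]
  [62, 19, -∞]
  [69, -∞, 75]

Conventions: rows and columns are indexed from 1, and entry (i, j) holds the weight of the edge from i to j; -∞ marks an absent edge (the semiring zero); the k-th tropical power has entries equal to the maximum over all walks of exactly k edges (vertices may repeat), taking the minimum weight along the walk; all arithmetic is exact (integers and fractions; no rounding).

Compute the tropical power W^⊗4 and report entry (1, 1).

W^⊗2:
  [46, 33, 41]
  [33, 46, 41]
  [69, 46, 75]
W^⊗3:
  [41, 46, 41]
  [46, 33, 41]
  [69, 46, 75]
W^⊗4:
  [46, 41, 41]
  [41, 46, 41]
  [69, 46, 75]
Key observation: the optimum is the walk 1->2->1->2->1, with weight 46 min 62 min 46 min 62 = 46.
Optimal value attained by: walk 1->2->1->2->1.
Answer: (W^⊗4)[1][1] = 46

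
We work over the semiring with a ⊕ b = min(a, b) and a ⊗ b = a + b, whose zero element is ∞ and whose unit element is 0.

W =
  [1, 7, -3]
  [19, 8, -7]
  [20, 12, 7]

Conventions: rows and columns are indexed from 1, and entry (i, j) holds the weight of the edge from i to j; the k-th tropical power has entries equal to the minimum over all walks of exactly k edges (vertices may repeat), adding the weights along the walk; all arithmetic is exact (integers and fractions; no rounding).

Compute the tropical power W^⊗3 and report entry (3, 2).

W^⊗2:
  [2, 8, -2]
  [13, 5, 0]
  [21, 19, 5]
W^⊗3:
  [3, 9, -1]
  [14, 12, -2]
  [22, 17, 12]
Key observation: the optimum is the walk 3->2->3->2, with weight 12 + (-7) + 12 = 17.
Optimal value attained by: walk 3->2->3->2.
Answer: (W^⊗3)[3][2] = 17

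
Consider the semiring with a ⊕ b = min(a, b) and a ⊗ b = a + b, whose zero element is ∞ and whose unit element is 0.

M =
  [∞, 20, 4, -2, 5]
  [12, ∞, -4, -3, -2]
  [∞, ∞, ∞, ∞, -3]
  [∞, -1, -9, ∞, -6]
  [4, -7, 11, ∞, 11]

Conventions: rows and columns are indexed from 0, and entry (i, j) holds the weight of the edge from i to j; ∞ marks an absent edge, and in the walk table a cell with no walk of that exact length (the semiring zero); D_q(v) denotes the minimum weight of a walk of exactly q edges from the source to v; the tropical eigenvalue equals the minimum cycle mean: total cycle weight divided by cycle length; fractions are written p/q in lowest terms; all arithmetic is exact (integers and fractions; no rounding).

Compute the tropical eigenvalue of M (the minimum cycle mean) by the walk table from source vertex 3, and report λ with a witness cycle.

q=0: [∞, ∞, ∞, 0, ∞]
q=1: [∞, -1, -9, ∞, -6]
q=2: [-2, -13, -5, -4, -12]
q=3: [-8, -19, -17, -16, -15]
q=4: [-11, -22, -25, -22, -22]
q=5: [-18, -29, -31, -25, -28]
Optimal cycle mean attained by: cycle 1->3->2->4->1, total (-3) + (-9) + (-3) + (-7), length 4.
Answer: λ = -11/2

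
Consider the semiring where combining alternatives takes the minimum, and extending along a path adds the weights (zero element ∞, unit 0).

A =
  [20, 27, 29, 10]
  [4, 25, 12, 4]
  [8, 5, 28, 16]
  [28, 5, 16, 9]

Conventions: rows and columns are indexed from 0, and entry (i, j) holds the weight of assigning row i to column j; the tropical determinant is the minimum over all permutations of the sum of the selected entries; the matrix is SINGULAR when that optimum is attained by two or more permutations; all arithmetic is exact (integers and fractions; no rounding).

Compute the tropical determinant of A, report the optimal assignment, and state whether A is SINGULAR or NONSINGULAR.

σ = (0, 1, 2, 3): 20 + 25 + 28 + 9 = 82
σ = (0, 1, 3, 2): 20 + 25 + 16 + 16 = 77
σ = (0, 2, 1, 3): 20 + 12 + 5 + 9 = 46
σ = (0, 2, 3, 1): 20 + 12 + 16 + 5 = 53
σ = (0, 3, 1, 2): 20 + 4 + 5 + 16 = 45
σ = (0, 3, 2, 1): 20 + 4 + 28 + 5 = 57
σ = (1, 0, 2, 3): 27 + 4 + 28 + 9 = 68
σ = (1, 0, 3, 2): 27 + 4 + 16 + 16 = 63
σ = (1, 2, 0, 3): 27 + 12 + 8 + 9 = 56
σ = (1, 2, 3, 0): 27 + 12 + 16 + 28 = 83
σ = (1, 3, 0, 2): 27 + 4 + 8 + 16 = 55
σ = (1, 3, 2, 0): 27 + 4 + 28 + 28 = 87
σ = (2, 0, 1, 3): 29 + 4 + 5 + 9 = 47
σ = (2, 0, 3, 1): 29 + 4 + 16 + 5 = 54
σ = (2, 1, 0, 3): 29 + 25 + 8 + 9 = 71
σ = (2, 1, 3, 0): 29 + 25 + 16 + 28 = 98
σ = (2, 3, 0, 1): 29 + 4 + 8 + 5 = 46
σ = (2, 3, 1, 0): 29 + 4 + 5 + 28 = 66
σ = (3, 0, 1, 2): 10 + 4 + 5 + 16 = 35
σ = (3, 0, 2, 1): 10 + 4 + 28 + 5 = 47
σ = (3, 1, 0, 2): 10 + 25 + 8 + 16 = 59
σ = (3, 1, 2, 0): 10 + 25 + 28 + 28 = 91
σ = (3, 2, 0, 1): 10 + 12 + 8 + 5 = 35
σ = (3, 2, 1, 0): 10 + 12 + 5 + 28 = 55
Optimal value attained by: σ = (3, 0, 1, 2).
Answer: det⊕(A) = 35; verdict: SINGULAR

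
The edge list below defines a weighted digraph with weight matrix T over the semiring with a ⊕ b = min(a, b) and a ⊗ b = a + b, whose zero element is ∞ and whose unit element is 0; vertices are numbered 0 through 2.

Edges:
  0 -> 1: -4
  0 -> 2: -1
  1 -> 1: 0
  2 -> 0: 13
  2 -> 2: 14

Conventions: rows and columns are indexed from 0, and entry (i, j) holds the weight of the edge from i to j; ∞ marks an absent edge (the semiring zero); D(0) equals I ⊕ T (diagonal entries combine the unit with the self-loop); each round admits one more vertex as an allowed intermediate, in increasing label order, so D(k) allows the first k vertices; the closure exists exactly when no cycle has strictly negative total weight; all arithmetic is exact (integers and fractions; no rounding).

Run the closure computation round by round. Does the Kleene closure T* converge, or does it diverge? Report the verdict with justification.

D(0):
  [0, -4, -1]
  [∞, 0, ∞]
  [13, ∞, 0]
D(1):
  [0, -4, -1]
  [∞, 0, ∞]
  [13, 9, 0]
D(2):
  [0, -4, -1]
  [∞, 0, ∞]
  [13, 9, 0]
D(3):
  [0, -4, -1]
  [∞, 0, ∞]
  [13, 9, 0]
Key observation: every diagonal entry stays at the unit through all rounds, so no improving cycle exists.
Answer: CONVERGES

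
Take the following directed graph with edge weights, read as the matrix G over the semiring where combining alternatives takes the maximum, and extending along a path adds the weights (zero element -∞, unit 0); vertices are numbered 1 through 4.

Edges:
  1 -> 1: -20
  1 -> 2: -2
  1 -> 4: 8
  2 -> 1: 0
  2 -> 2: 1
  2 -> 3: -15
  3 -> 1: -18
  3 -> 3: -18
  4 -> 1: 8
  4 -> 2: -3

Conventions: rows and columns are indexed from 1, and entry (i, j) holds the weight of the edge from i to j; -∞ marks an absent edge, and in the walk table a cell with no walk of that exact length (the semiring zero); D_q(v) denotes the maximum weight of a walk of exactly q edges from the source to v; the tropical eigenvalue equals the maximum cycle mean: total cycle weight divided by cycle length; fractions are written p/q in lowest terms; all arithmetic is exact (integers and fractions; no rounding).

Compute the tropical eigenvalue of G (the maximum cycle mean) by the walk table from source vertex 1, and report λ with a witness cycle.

q=0: [0, -∞, -∞, -∞]
q=1: [-20, -2, -∞, 8]
q=2: [16, 5, -17, -12]
q=3: [5, 14, -10, 24]
q=4: [32, 21, -1, 13]
Optimal cycle mean attained by: cycle 1->4->1, total 8 + 8, length 2.
Answer: λ = 8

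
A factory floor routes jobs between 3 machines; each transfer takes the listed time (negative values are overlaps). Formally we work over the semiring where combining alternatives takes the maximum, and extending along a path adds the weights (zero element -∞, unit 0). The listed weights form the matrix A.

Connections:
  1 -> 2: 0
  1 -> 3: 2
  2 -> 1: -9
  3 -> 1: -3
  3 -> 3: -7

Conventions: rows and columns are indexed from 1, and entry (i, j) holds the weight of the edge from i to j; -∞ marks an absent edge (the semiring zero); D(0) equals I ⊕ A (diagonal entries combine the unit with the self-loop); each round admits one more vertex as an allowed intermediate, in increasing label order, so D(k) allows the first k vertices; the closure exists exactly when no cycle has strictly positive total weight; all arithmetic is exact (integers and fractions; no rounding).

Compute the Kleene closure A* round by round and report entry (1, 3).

D(0):
  [0, 0, 2]
  [-9, 0, -∞]
  [-3, -∞, 0]
D(1):
  [0, 0, 2]
  [-9, 0, -7]
  [-3, -3, 0]
D(2):
  [0, 0, 2]
  [-9, 0, -7]
  [-3, -3, 0]
D(3):
  [0, 0, 2]
  [-9, 0, -7]
  [-3, -3, 0]
Answer: A*[1][3] = 2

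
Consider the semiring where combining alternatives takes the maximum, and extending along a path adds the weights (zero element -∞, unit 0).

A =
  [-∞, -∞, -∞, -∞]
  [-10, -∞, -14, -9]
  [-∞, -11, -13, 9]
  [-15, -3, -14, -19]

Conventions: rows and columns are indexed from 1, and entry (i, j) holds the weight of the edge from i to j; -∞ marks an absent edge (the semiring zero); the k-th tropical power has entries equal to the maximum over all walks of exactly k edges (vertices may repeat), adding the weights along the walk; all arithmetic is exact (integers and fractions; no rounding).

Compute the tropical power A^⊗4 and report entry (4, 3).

A^⊗2:
  [-∞, -∞, -∞, -∞]
  [-24, -12, -23, -5]
  [-6, 6, -5, -4]
  [-13, -22, -17, -5]
A^⊗3:
  [-∞, -∞, -∞, -∞]
  [-20, -8, -19, -14]
  [-4, -7, -8, 4]
  [-20, -8, -19, -8]
A^⊗4:
  [-∞, -∞, -∞, -∞]
  [-18, -17, -22, -10]
  [-11, 1, -10, 1]
  [-18, -11, -22, -10]
Key observation: the optimum is the walk 4->2->3->4->3, with weight (-3) + (-14) + 9 + (-14) = -22.
Optimal value attained by: walk 4->2->3->4->3.
Answer: (A^⊗4)[4][3] = -22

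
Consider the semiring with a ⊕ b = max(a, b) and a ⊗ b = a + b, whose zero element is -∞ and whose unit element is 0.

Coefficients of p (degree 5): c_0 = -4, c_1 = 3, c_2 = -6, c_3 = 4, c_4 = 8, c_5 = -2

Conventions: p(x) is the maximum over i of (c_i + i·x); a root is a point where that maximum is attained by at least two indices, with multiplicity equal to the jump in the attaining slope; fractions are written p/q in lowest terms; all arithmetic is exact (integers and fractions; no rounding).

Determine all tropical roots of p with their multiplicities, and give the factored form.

hull edge (i=0, c=-4) to (i=1, c=3): slope 7, span 1
hull edge (i=1, c=3) to (i=4, c=8): slope 5/3, span 3
hull edge (i=4, c=8) to (i=5, c=-2): slope -10, span 1
Factored form: p(x) = -2 ⊗ (x ⊕ (-7)) ⊗ (x ⊕ (-5/3)) ⊗ (x ⊕ (-5/3)) ⊗ (x ⊕ (-5/3)) ⊗ (x ⊕ 10)
Answer: roots = -7 (mult 1), -5/3 (mult 3), 10 (mult 1)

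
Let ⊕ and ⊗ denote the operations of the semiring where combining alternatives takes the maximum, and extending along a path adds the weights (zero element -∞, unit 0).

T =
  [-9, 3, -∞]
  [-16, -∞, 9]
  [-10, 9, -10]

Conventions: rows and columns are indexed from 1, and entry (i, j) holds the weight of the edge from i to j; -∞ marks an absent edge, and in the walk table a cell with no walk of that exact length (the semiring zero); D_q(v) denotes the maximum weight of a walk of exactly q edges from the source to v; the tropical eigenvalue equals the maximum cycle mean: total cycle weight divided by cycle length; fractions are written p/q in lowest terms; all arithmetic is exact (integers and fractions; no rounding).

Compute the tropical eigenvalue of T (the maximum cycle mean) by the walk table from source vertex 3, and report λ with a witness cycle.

q=0: [-∞, -∞, 0]
q=1: [-10, 9, -10]
q=2: [-7, -1, 18]
q=3: [8, 27, 8]
Optimal cycle mean attained by: cycle 2->3->2, total 9 + 9, length 2.
Answer: λ = 9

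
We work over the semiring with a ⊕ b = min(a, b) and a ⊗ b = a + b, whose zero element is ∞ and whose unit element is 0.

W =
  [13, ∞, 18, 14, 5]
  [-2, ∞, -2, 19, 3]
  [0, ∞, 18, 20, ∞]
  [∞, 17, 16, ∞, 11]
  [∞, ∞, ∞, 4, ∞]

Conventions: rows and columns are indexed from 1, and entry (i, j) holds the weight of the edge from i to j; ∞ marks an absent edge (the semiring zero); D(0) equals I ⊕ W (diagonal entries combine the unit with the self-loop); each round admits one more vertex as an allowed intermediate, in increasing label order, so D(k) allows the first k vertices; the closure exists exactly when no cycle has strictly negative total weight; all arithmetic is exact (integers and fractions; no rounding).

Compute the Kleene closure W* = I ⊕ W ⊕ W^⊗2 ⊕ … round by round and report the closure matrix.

D(0):
  [0, ∞, 18, 14, 5]
  [-2, 0, -2, 19, 3]
  [0, ∞, 0, 20, ∞]
  [∞, 17, 16, 0, 11]
  [∞, ∞, ∞, 4, 0]
D(1):
  [0, ∞, 18, 14, 5]
  [-2, 0, -2, 12, 3]
  [0, ∞, 0, 14, 5]
  [∞, 17, 16, 0, 11]
  [∞, ∞, ∞, 4, 0]
D(2):
  [0, ∞, 18, 14, 5]
  [-2, 0, -2, 12, 3]
  [0, ∞, 0, 14, 5]
  [15, 17, 15, 0, 11]
  [∞, ∞, ∞, 4, 0]
D(3):
  [0, ∞, 18, 14, 5]
  [-2, 0, -2, 12, 3]
  [0, ∞, 0, 14, 5]
  [15, 17, 15, 0, 11]
  [∞, ∞, ∞, 4, 0]
D(4):
  [0, 31, 18, 14, 5]
  [-2, 0, -2, 12, 3]
  [0, 31, 0, 14, 5]
  [15, 17, 15, 0, 11]
  [19, 21, 19, 4, 0]
D(5):
  [0, 26, 18, 9, 5]
  [-2, 0, -2, 7, 3]
  [0, 26, 0, 9, 5]
  [15, 17, 15, 0, 11]
  [19, 21, 19, 4, 0]
Answer: W* = [[0, 26, 18, 9, 5], [-2, 0, -2, 7, 3], [0, 26, 0, 9, 5], [15, 17, 15, 0, 11], [19, 21, 19, 4, 0]]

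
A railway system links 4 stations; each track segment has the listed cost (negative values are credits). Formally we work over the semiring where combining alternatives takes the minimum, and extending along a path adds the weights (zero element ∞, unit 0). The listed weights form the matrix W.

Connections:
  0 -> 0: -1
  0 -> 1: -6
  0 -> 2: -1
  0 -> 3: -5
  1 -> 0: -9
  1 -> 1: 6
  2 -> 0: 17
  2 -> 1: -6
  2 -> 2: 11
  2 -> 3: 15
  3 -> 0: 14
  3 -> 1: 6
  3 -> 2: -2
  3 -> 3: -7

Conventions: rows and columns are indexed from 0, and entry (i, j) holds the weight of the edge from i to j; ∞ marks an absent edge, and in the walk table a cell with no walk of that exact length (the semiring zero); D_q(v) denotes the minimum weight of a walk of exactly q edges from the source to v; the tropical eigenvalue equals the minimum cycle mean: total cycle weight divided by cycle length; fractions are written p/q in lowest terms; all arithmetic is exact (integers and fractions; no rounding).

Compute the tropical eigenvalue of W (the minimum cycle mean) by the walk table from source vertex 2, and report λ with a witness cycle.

q=0: [∞, ∞, 0, ∞]
q=1: [17, -6, 11, 15]
q=2: [-15, 0, 13, 8]
q=3: [-16, -21, -16, -20]
q=4: [-30, -22, -22, -27]
Optimal cycle mean attained by: cycle 0->1->0, total (-6) + (-9), length 2.
Answer: λ = -15/2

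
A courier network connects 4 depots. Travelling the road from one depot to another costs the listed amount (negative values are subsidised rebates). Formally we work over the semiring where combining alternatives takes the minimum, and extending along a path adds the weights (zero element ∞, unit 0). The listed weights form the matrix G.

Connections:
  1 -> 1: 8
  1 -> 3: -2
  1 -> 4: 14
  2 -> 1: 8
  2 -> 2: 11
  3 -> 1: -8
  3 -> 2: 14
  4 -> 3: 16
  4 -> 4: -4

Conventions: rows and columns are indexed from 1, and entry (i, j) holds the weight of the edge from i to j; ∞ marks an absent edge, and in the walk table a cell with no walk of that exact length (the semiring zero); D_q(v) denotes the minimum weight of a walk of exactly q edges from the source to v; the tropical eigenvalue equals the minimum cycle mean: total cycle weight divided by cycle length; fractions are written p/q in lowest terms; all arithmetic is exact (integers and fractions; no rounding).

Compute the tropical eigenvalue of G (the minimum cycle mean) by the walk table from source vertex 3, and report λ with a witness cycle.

q=0: [∞, ∞, 0, ∞]
q=1: [-8, 14, ∞, ∞]
q=2: [0, 25, -10, 6]
q=3: [-18, 4, -2, 2]
q=4: [-10, 12, -20, -4]
Optimal cycle mean attained by: cycle 1->3->1, total (-2) + (-8), length 2.
Answer: λ = -5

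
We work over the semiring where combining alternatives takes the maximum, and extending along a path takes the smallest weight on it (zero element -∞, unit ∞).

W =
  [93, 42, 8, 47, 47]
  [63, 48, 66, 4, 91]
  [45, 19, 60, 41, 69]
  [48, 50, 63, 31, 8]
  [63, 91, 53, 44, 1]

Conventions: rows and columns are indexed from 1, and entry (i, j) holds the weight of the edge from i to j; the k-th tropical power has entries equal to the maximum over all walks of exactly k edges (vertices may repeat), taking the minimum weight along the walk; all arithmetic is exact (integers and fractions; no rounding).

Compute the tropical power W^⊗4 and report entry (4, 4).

W^⊗2:
  [93, 47, 47, 47, 47]
  [63, 91, 60, 47, 66]
  [63, 69, 60, 45, 60]
  [50, 48, 60, 47, 63]
  [63, 48, 66, 47, 91]
W^⊗3:
  [93, 47, 47, 47, 47]
  [63, 66, 66, 47, 91]
  [63, 60, 66, 47, 69]
  [63, 63, 60, 47, 60]
  [63, 91, 60, 47, 66]
W^⊗4:
  [93, 47, 47, 47, 47]
  [63, 91, 66, 47, 66]
  [63, 69, 60, 47, 66]
  [63, 60, 63, 47, 63]
  [63, 66, 66, 47, 91]
Key observation: the optimum is the walk 4->1->1->1->4, with weight 48 min 93 min 93 min 47 = 47.
Optimal value attained by: walk 4->1->1->1->4.
Answer: (W^⊗4)[4][4] = 47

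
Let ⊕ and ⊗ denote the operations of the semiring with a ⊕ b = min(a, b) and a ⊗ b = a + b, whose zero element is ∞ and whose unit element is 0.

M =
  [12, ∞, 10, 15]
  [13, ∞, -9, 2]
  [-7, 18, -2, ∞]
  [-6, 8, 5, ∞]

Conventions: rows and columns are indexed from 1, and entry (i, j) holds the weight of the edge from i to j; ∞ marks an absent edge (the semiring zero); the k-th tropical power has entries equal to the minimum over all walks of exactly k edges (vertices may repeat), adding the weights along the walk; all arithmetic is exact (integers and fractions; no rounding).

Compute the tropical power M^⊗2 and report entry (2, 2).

M^⊗2:
  [3, 23, 8, 27]
  [-16, 9, -11, 28]
  [-9, 16, -4, 8]
  [-2, 23, -1, 9]
Key observation: the optimum is the walk 2->3->2, with weight (-9) + 18 = 9.
Optimal value attained by: walk 2->3->2.
Answer: (M^⊗2)[2][2] = 9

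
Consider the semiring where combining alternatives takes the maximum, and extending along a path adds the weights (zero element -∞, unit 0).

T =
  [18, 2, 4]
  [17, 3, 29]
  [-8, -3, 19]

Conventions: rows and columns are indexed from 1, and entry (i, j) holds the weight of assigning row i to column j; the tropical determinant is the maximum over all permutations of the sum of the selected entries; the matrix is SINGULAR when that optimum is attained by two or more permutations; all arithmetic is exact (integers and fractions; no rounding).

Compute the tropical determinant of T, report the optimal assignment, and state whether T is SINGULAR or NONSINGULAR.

σ = (1, 2, 3): 18 + 3 + 19 = 40
σ = (1, 3, 2): 18 + 29 + (-3) = 44
σ = (2, 1, 3): 2 + 17 + 19 = 38
σ = (2, 3, 1): 2 + 29 + (-8) = 23
σ = (3, 1, 2): 4 + 17 + (-3) = 18
σ = (3, 2, 1): 4 + 3 + (-8) = -1
Optimal value attained by: σ = (1, 3, 2).
Answer: det⊕(T) = 44; verdict: NONSINGULAR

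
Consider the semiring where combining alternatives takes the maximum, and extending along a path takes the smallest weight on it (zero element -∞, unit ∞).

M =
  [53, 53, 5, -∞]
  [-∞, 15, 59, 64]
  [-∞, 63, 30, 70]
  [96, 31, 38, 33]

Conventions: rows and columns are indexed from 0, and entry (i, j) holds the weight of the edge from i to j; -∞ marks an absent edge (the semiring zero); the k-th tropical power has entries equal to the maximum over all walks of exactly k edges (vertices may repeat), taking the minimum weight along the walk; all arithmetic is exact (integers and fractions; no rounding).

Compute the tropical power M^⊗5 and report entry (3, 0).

M^⊗2:
  [53, 53, 53, 53]
  [64, 59, 38, 59]
  [70, 31, 59, 63]
  [53, 53, 33, 38]
M^⊗3:
  [53, 53, 53, 53]
  [59, 53, 59, 59]
  [63, 59, 38, 59]
  [53, 53, 53, 53]
M^⊗4:
  [53, 53, 53, 53]
  [59, 59, 53, 59]
  [59, 53, 59, 59]
  [53, 53, 53, 53]
M^⊗5:
  [53, 53, 53, 53]
  [59, 53, 59, 59]
  [59, 59, 53, 59]
  [53, 53, 53, 53]
Key observation: the optimum is the walk 3->0->0->0->0->0, with weight 96 min 53 min 53 min 53 min 53 = 53.
Optimal value attained by: walk 3->0->0->0->0->0.
Answer: (M^⊗5)[3][0] = 53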